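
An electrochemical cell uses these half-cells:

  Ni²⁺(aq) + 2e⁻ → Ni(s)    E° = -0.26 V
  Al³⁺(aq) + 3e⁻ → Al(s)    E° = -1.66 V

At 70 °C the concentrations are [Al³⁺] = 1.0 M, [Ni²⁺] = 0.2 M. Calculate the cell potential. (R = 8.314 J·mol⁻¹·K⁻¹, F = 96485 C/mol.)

The Ni²⁺/Ni couple has the higher reduction potential and acts as the cathode, so E°_cell = -0.26 − (-1.66) = 1.40 V.
Balancing electrons gives n = 6; the reaction quotient is Q = [Al³⁺]^2/[Ni²⁺]^3 = 125.
E = E° − (RT/nF) ln Q = 1.40 − (8.314×343)/(6×96485) × (4.828) = 1.400 − 0.024 = 1.376 V.

1.38 V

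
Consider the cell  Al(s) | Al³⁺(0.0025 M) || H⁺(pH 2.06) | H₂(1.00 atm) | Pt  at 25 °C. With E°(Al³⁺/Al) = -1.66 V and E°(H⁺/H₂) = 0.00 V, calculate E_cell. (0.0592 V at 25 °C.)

The hydrogen couple is the cathode, so E°_cell = 1.66 V; n = 6.
[H⁺] = 10^(−2.06) = 0.0087 M, and Q = [Al³⁺]^2·P(H₂)^3 / [H⁺]^6 = 1.43 × 10^7.
E = E° − (0.0592/6) log Q = 1.66 − (0.0592/6)(7.156) = 1.589 V.

1.59 V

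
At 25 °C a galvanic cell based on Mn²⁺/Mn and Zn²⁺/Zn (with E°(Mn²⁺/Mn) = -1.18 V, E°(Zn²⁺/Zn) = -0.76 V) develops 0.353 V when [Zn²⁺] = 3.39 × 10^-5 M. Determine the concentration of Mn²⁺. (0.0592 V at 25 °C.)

From the Nernst equation, log Q = n(E° − E)/0.0592 = 2(0.42 − 0.353)/0.0592 = 2.264, so Q = 183.
With Q = [Mn²⁺]/[Zn²⁺] and the known concentrations, [Mn²⁺] in the numerator gives [Mn²⁺] = 0.0062 M.

0.0062 M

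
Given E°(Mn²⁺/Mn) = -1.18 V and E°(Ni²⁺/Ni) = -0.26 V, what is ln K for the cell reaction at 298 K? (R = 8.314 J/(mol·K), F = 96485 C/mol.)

ln K = 71.7

E°_cell = -0.26 − (-1.18) = 0.92 V, with n = 2 electrons transferred.
At equilibrium E = 0, so the Nernst equation gives ln K = nFE°/RT = (2)(96485)(0.92)/((8.314)(298)) = 71.66.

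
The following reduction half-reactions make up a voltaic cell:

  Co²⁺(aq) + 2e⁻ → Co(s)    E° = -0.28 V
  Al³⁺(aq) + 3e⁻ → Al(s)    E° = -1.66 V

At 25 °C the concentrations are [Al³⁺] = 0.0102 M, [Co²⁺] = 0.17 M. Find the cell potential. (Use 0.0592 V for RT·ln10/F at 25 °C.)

The Co²⁺/Co couple has the higher reduction potential and acts as the cathode, so E°_cell = -0.28 − (-1.66) = 1.38 V.
Balancing electrons gives n = 6; the reaction quotient is Q = [Al³⁺]^2/[Co²⁺]^3 = 0.0212.
At 25 °C, E = E° − (0.0592/n) log Q = 1.38 − (0.0592/6)(-1.674) = 1.380 + 0.017 = 1.397 V.

1.40 V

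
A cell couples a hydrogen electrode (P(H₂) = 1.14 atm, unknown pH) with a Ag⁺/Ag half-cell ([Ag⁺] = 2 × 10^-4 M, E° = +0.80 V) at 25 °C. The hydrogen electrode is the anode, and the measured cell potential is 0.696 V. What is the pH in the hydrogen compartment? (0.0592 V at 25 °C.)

pH = 1.91

E°_cell = 0.80 V and n = 2.
log Q = n(E° − E)/0.0592 = 2×(0.80 − 0.696)/0.0592 = 3.514.
With Q = [H⁺]^2 / ([Ag⁺]^2·P(H₂)), solving for [H⁺] gives log[H⁺] = -1.914, so pH = 1.91.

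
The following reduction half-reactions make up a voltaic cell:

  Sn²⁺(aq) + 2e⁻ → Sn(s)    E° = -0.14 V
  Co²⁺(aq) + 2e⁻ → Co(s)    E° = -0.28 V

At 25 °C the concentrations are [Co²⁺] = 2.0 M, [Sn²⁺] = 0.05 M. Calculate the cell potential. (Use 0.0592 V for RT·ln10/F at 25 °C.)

The Sn²⁺/Sn couple has the higher reduction potential and acts as the cathode, so E°_cell = -0.14 − (-0.28) = 0.14 V.
Balancing electrons gives n = 2; the reaction quotient is Q = [Co²⁺]/[Sn²⁺] = 40.0.
At 25 °C, E = E° − (0.0592/n) log Q = 0.14 − (0.0592/2)(1.602) = 0.140 − 0.047 = 0.093 V.

0.093 V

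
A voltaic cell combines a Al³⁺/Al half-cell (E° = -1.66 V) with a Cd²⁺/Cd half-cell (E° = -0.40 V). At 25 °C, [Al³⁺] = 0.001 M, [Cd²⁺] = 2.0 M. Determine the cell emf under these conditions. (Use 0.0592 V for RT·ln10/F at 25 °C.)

The Cd²⁺/Cd couple has the higher reduction potential and acts as the cathode, so E°_cell = -0.40 − (-1.66) = 1.26 V.
Balancing electrons gives n = 6; the reaction quotient is Q = [Al³⁺]^2/[Cd²⁺]^3 = 1.25 × 10^-7.
At 25 °C, E = E° − (0.0592/n) log Q = 1.26 − (0.0592/6)(-6.903) = 1.260 + 0.068 = 1.328 V.

1.33 V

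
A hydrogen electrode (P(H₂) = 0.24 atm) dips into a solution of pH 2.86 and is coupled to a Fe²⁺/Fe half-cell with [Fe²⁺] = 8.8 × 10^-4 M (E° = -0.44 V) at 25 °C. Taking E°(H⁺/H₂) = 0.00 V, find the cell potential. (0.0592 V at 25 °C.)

The hydrogen couple is the cathode, so E°_cell = 0.44 V; n = 2.
[H⁺] = 10^(−2.86) = 0.0014 M, and Q = [Fe²⁺]·P(H₂) / [H⁺]^2 = 111.
E = E° − (0.0592/2) log Q = 0.44 − (0.0592/2)(2.045) = 0.379 V.

0.38 V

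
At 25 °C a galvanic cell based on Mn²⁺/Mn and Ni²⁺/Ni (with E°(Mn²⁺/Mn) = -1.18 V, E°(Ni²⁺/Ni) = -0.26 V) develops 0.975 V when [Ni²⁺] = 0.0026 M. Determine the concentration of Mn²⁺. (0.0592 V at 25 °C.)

From the Nernst equation, log Q = n(E° − E)/0.0592 = 2(0.92 − 0.975)/0.0592 = -1.858, so Q = 0.0139.
With Q = [Mn²⁺]/[Ni²⁺] and the known concentrations, [Mn²⁺] in the numerator gives [Mn²⁺] = 3.6 × 10^-5 M.

3.6 × 10^-5 M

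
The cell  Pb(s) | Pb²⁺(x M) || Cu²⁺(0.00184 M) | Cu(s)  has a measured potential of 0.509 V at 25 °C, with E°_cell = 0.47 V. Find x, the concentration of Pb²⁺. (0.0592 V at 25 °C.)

From the Nernst equation, log Q = n(E° − E)/0.0592 = 2(0.47 − 0.509)/0.0592 = -1.318, so Q = 0.0481.
With Q = [Pb²⁺]/[Cu²⁺] and the known concentrations, [Pb²⁺] in the numerator gives [Pb²⁺] = 8.9 × 10^-5 M.

8.9 × 10^-5 M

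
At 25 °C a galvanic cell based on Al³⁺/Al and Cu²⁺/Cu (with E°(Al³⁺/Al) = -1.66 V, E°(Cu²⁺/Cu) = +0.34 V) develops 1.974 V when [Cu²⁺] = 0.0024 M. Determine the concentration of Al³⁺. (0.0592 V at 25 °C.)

0.0024 M

From the Nernst equation, log Q = n(E° − E)/0.0592 = 6(2.00 − 1.974)/0.0592 = 2.635, so Q = 432.
With Q = [Al³⁺]^2/[Cu²⁺]^3 and the known concentrations, [Al³⁺]^2 in the numerator gives [Al³⁺] = 0.0024 M.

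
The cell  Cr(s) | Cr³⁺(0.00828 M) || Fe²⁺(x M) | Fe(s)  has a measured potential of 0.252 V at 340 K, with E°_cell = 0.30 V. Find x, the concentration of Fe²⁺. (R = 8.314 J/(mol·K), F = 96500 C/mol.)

0.0015 M

From the Nernst equation, ln Q = nF(E° − E)/RT = 6×96500×(0.30 − 0.252)/(8.314×340) = 9.832, so Q = 1.86 × 10^4.
With Q = [Cr³⁺]^2/[Fe²⁺]^3 and the known concentrations, [Fe²⁺]^3 in the denominator gives [Fe²⁺] = 0.0015 M.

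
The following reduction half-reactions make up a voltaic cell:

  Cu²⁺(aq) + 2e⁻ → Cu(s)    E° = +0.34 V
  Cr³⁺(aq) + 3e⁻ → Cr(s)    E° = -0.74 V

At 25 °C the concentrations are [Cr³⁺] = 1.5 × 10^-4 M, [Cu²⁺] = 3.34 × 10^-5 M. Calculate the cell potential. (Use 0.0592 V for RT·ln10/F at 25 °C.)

The Cu²⁺/Cu couple has the higher reduction potential and acts as the cathode, so E°_cell = +0.34 − (-0.74) = 1.08 V.
Balancing electrons gives n = 6; the reaction quotient is Q = [Cr³⁺]^2/[Cu²⁺]^3 = 6.04 × 10^5.
At 25 °C, E = E° − (0.0592/n) log Q = 1.08 − (0.0592/6)(5.781) = 1.080 − 0.057 = 1.023 V.

1.02 V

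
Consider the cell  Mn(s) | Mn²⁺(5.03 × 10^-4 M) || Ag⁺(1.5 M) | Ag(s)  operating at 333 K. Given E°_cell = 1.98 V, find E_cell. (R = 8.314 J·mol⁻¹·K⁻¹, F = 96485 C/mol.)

2.10 V

Balancing electrons gives n = 2; the reaction quotient is Q = [Mn²⁺]/[Ag⁺]^2 = 2.24 × 10^-4.
E = E° − (RT/nF) ln Q = 1.98 − (8.314×333)/(2×96485) × (-8.406) = 1.980 + 0.121 = 2.101 V.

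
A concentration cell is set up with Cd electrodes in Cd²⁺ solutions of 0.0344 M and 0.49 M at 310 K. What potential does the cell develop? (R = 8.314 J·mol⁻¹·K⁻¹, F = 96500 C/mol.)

Both half-cells are Cd²⁺/Cd, so E°_cell = 0. The concentrated side is the cathode; the cell reaction moves Cd²⁺ from high to low concentration with n = 2.
Q = [Cd²⁺]_dilute/[Cd²⁺]_conc = 0.0344/0.49 = 0.0702.
E = 0 − (RT/nF) ln Q = −((8.314×310)/(2×96500))(-2.656) = 0.0355 V.

0.035 V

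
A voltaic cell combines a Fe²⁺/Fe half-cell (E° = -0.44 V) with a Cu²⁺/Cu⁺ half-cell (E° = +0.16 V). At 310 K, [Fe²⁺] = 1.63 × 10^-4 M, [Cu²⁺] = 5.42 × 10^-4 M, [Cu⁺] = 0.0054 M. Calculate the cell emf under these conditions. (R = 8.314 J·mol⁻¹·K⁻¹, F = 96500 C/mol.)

The Cu²⁺/Cu⁺ couple has the higher reduction potential and acts as the cathode, so E°_cell = +0.16 − (-0.44) = 0.60 V.
Balancing electrons gives n = 2; the reaction quotient is Q = [Fe²⁺]·[Cu⁺]^2/[Cu²⁺]^2 = 0.0162.
E = E° − (RT/nF) ln Q = 0.60 − (8.314×310)/(2×96500) × (-4.124) = 0.600 + 0.055 = 0.655 V.

0.655 V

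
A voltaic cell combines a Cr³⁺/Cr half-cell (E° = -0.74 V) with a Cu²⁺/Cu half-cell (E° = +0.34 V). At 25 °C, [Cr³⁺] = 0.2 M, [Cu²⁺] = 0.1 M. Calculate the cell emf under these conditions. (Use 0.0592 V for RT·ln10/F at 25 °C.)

1.06 V

The Cu²⁺/Cu couple has the higher reduction potential and acts as the cathode, so E°_cell = +0.34 − (-0.74) = 1.08 V.
Balancing electrons gives n = 6; the reaction quotient is Q = [Cr³⁺]^2/[Cu²⁺]^3 = 40.0.
At 25 °C, E = E° − (0.0592/n) log Q = 1.08 − (0.0592/6)(1.602) = 1.080 − 0.016 = 1.064 V.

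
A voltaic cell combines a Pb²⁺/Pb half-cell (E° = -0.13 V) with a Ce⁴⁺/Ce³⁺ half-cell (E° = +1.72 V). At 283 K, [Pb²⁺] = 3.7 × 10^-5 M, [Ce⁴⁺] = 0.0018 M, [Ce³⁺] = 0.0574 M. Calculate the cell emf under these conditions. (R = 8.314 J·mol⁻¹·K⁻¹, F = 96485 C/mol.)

The Ce⁴⁺/Ce³⁺ couple has the higher reduction potential and acts as the cathode, so E°_cell = +1.72 − (-0.13) = 1.85 V.
Balancing electrons gives n = 2; the reaction quotient is Q = [Pb²⁺]·[Ce³⁺]^2/[Ce⁴⁺]^2 = 0.0376.
E = E° − (RT/nF) ln Q = 1.85 − (8.314×283)/(2×96485) × (-3.280) = 1.850 + 0.040 = 1.890 V.

1.89 V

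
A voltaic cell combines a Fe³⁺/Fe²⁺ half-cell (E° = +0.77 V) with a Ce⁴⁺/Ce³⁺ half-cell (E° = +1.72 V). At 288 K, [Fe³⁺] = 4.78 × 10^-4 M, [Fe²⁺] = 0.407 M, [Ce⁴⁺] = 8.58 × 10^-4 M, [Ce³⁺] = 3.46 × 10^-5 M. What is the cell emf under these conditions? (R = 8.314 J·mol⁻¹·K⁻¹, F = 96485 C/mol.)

1.20 V

The Ce⁴⁺/Ce³⁺ couple has the higher reduction potential and acts as the cathode, so E°_cell = +1.72 − (+0.77) = 0.95 V.
Balancing electrons gives n = 1; the reaction quotient is Q = [Fe³⁺]·[Ce³⁺]/([Fe²⁺]·[Ce⁴⁺]) = 4.74 × 10^-5.
E = E° − (RT/nF) ln Q = 0.95 − (8.314×288)/(1×96485) × (-9.958) = 0.950 + 0.247 = 1.197 V.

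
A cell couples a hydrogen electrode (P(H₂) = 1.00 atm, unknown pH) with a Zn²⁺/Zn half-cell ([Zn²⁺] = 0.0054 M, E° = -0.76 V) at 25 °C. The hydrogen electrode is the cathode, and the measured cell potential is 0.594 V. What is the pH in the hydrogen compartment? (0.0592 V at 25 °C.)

pH = 3.94

E°_cell = 0.76 V and n = 2.
log Q = n(E° − E)/0.0592 = 2×(0.76 − 0.594)/0.0592 = 5.608.
With Q = [Zn²⁺]·P(H₂) / [H⁺]^2, solving for [H⁺] gives log[H⁺] = -3.938, so pH = 3.94.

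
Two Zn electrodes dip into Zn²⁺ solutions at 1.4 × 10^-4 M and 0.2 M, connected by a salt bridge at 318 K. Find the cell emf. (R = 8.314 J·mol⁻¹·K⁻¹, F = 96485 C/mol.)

Both half-cells are Zn²⁺/Zn, so E°_cell = 0. The concentrated side is the cathode; the cell reaction moves Zn²⁺ from high to low concentration with n = 2.
Q = [Zn²⁺]_dilute/[Zn²⁺]_conc = 1.4 × 10^-4/0.2 = 7 × 10^-4.
E = 0 − (RT/nF) ln Q = −((8.314×318)/(2×96485))(-7.264) = 0.0995 V.

0.100 V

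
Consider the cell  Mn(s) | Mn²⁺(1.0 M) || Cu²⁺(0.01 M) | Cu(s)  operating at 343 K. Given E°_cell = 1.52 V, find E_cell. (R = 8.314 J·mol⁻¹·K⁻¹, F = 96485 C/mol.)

Balancing electrons gives n = 2; the reaction quotient is Q = [Mn²⁺]/[Cu²⁺] = 100.
E = E° − (RT/nF) ln Q = 1.52 − (8.314×343)/(2×96485) × (4.605) = 1.520 − 0.068 = 1.452 V.

1.45 V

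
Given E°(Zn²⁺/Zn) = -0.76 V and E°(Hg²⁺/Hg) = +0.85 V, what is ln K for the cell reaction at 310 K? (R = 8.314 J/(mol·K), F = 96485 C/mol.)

ln K = 120.5

E°_cell = +0.85 − (-0.76) = 1.61 V, with n = 2 electrons transferred.
At equilibrium E = 0, so the Nernst equation gives ln K = nFE°/RT = (2)(96485)(1.61)/((8.314)(310)) = 120.54.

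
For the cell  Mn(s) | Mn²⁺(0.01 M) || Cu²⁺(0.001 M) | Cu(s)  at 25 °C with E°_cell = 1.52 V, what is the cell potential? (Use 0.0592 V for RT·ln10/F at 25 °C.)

1.49 V

Balancing electrons gives n = 2; the reaction quotient is Q = [Mn²⁺]/[Cu²⁺] = 10.0.
At 25 °C, E = E° − (0.0592/n) log Q = 1.52 − (0.0592/2)(1.000) = 1.520 − 0.030 = 1.490 V.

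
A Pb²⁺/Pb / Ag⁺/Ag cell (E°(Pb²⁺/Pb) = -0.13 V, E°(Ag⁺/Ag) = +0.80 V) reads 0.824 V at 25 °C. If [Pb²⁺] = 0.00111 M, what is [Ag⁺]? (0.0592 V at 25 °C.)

From the Nernst equation, log Q = n(E° − E)/0.0592 = 2(0.93 − 0.824)/0.0592 = 3.581, so Q = 3810.
With Q = [Pb²⁺]/[Ag⁺]^2 and the known concentrations, [Ag⁺]^2 in the denominator gives [Ag⁺] = 5.4 × 10^-4 M.

5.4 × 10^-4 M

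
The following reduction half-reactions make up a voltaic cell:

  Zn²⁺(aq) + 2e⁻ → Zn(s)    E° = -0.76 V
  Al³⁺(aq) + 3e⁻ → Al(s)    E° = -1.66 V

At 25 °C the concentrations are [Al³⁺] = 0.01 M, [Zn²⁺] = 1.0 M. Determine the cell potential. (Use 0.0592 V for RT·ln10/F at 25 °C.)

0.939 V

The Zn²⁺/Zn couple has the higher reduction potential and acts as the cathode, so E°_cell = -0.76 − (-1.66) = 0.90 V.
Balancing electrons gives n = 6; the reaction quotient is Q = [Al³⁺]^2/[Zn²⁺]^3 = 1 × 10^-4.
At 25 °C, E = E° − (0.0592/n) log Q = 0.90 − (0.0592/6)(-4.000) = 0.900 + 0.039 = 0.939 V.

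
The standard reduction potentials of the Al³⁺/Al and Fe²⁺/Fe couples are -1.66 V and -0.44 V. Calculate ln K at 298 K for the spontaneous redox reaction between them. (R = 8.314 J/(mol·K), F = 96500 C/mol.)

E°_cell = -0.44 − (-1.66) = 1.22 V, with n = 6 electrons transferred.
At equilibrium E = 0, so the Nernst equation gives ln K = nFE°/RT = (6)(96500)(1.22)/((8.314)(298)) = 285.11.

ln K = 285.1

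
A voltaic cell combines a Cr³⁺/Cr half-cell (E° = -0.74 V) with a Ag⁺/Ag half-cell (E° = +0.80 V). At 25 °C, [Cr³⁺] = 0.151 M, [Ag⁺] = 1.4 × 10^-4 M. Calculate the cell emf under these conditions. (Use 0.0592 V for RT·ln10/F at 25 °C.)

1.33 V

The Ag⁺/Ag couple has the higher reduction potential and acts as the cathode, so E°_cell = +0.80 − (-0.74) = 1.54 V.
Balancing electrons gives n = 3; the reaction quotient is Q = [Cr³⁺]/[Ag⁺]^3 = 5.5 × 10^10.
At 25 °C, E = E° − (0.0592/n) log Q = 1.54 − (0.0592/3)(10.741) = 1.540 − 0.212 = 1.328 V.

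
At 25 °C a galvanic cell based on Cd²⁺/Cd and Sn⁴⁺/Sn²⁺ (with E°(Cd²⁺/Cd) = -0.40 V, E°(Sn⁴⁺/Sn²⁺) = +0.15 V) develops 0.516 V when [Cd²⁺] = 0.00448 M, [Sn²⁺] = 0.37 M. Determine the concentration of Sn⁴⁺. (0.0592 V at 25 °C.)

From the Nernst equation, log Q = n(E° − E)/0.0592 = 2(0.55 − 0.516)/0.0592 = 1.149, so Q = 14.1.
With Q = [Cd²⁺]·[Sn²⁺]/[Sn⁴⁺] and the known concentrations, [Sn⁴⁺] in the denominator gives [Sn⁴⁺] = 1.2 × 10^-4 M.

1.2 × 10^-4 M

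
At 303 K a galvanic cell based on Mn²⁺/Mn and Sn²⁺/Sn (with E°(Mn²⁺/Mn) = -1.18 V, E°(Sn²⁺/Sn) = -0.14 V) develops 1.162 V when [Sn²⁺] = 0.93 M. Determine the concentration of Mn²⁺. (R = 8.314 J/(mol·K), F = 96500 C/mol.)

From the Nernst equation, ln Q = nF(E° − E)/RT = 2×96500×(1.04 − 1.162)/(8.314×303) = -9.347, so Q = 8.72 × 10^-5.
With Q = [Mn²⁺]/[Sn²⁺] and the known concentrations, [Mn²⁺] in the numerator gives [Mn²⁺] = 8.1 × 10^-5 M.

8.1 × 10^-5 M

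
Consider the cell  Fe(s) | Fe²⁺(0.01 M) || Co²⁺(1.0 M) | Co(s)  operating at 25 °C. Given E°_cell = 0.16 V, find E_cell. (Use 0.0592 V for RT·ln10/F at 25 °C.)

Balancing electrons gives n = 2; the reaction quotient is Q = [Fe²⁺]/[Co²⁺] = 0.0100.
At 25 °C, E = E° − (0.0592/n) log Q = 0.16 − (0.0592/2)(-2.000) = 0.160 + 0.059 = 0.219 V.

0.219 V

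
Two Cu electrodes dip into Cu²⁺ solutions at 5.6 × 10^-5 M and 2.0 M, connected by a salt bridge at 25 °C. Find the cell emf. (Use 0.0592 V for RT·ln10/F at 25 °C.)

0.13 V

Both half-cells are Cu²⁺/Cu, so E°_cell = 0. The concentrated side is the cathode; the cell reaction moves Cu²⁺ from high to low concentration with n = 2.
Q = [Cu²⁺]_dilute/[Cu²⁺]_conc = 5.6 × 10^-5/2.0 = 2.8 × 10^-5.
E = 0 − (0.0592/2) log Q = −(0.0592/2)(-4.553) = 0.1348 V.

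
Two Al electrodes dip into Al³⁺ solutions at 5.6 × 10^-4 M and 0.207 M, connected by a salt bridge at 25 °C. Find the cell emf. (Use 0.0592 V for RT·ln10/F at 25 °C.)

Both half-cells are Al³⁺/Al, so E°_cell = 0. The concentrated side is the cathode; the cell reaction moves Al³⁺ from high to low concentration with n = 3.
Q = [Al³⁺]_dilute/[Al³⁺]_conc = 5.6 × 10^-4/0.207 = 0.00271.
E = 0 − (0.0592/3) log Q = −(0.0592/3)(-2.568) = 0.0507 V.

0.051 V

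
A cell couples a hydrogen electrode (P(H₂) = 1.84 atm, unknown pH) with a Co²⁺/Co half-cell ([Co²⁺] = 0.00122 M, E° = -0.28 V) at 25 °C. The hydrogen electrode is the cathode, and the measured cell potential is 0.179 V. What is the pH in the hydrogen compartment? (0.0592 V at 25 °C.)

pH = 3.03

E°_cell = 0.28 V and n = 2.
log Q = n(E° − E)/0.0592 = 2×(0.28 − 0.179)/0.0592 = 3.412.
With Q = [Co²⁺]·P(H₂) / [H⁺]^2, solving for [H⁺] gives log[H⁺] = -3.030, so pH = 3.03.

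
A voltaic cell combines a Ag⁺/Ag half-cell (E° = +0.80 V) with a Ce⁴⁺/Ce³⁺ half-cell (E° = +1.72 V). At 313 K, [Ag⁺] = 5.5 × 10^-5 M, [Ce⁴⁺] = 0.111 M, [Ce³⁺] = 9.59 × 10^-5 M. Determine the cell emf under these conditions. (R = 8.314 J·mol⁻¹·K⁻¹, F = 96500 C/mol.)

The Ce⁴⁺/Ce³⁺ couple has the higher reduction potential and acts as the cathode, so E°_cell = +1.72 − (+0.80) = 0.92 V.
Balancing electrons gives n = 1; the reaction quotient is Q = [Ag⁺]·[Ce³⁺]/[Ce⁴⁺] = 4.75 × 10^-8.
E = E° − (RT/nF) ln Q = 0.92 − (8.314×313)/(1×96500) × (-16.862) = 0.920 + 0.455 = 1.375 V.

1.37 V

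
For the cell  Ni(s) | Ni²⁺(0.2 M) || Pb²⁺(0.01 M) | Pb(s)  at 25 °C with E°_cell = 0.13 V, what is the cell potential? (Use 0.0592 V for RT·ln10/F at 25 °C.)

0.091 V

Balancing electrons gives n = 2; the reaction quotient is Q = [Ni²⁺]/[Pb²⁺] = 20.0.
At 25 °C, E = E° − (0.0592/n) log Q = 0.13 − (0.0592/2)(1.301) = 0.130 − 0.039 = 0.091 V.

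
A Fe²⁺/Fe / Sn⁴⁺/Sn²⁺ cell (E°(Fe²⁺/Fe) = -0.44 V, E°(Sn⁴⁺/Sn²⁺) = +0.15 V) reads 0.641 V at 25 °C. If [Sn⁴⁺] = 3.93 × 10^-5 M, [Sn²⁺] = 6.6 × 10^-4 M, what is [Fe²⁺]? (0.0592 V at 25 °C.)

From the Nernst equation, log Q = n(E° − E)/0.0592 = 2(0.59 − 0.641)/0.0592 = -1.723, so Q = 0.0189.
With Q = [Fe²⁺]·[Sn²⁺]/[Sn⁴⁺] and the known concentrations, [Fe²⁺] in the numerator gives [Fe²⁺] = 0.0011 M.

0.0011 M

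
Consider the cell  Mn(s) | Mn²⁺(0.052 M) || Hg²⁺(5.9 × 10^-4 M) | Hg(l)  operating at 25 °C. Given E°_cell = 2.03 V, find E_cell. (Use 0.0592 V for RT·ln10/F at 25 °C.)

Balancing electrons gives n = 2; the reaction quotient is Q = [Mn²⁺]/[Hg²⁺] = 88.1.
At 25 °C, E = E° − (0.0592/n) log Q = 2.03 − (0.0592/2)(1.945) = 2.030 − 0.058 = 1.972 V.

1.97 V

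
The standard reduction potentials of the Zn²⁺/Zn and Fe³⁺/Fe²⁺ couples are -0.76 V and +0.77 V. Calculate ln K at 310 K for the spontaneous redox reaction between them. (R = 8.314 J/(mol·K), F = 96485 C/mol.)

E°_cell = +0.77 − (-0.76) = 1.53 V, with n = 2 electrons transferred.
At equilibrium E = 0, so the Nernst equation gives ln K = nFE°/RT = (2)(96485)(1.53)/((8.314)(310)) = 114.55.

ln K = 114.6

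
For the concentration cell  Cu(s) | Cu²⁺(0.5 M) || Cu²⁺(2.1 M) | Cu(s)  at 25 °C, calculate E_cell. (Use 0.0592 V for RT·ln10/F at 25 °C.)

0.018 V

Both half-cells are Cu²⁺/Cu, so E°_cell = 0. The concentrated side is the cathode; the cell reaction moves Cu²⁺ from high to low concentration with n = 2.
Q = [Cu²⁺]_dilute/[Cu²⁺]_conc = 0.5/2.1 = 0.238.
E = 0 − (0.0592/2) log Q = −(0.0592/2)(-0.623) = 0.0184 V.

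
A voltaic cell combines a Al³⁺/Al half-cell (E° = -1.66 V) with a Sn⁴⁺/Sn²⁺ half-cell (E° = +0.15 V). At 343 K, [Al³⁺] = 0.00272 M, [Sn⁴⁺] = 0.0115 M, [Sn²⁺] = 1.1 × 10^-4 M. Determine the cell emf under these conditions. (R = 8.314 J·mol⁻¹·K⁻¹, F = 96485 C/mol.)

The Sn⁴⁺/Sn²⁺ couple has the higher reduction potential and acts as the cathode, so E°_cell = +0.15 − (-1.66) = 1.81 V.
Balancing electrons gives n = 6; the reaction quotient is Q = [Al³⁺]^2·[Sn²⁺]^3/[Sn⁴⁺]^3 = 6.47 × 10^-12.
E = E° − (RT/nF) ln Q = 1.81 − (8.314×343)/(6×96485) × (-25.763) = 1.810 + 0.127 = 1.937 V.

1.94 V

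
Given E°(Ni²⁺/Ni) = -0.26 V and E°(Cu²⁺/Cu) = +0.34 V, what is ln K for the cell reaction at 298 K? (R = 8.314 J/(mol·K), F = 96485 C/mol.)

ln K = 46.7

E°_cell = +0.34 − (-0.26) = 0.60 V, with n = 2 electrons transferred.
At equilibrium E = 0, so the Nernst equation gives ln K = nFE°/RT = (2)(96485)(0.60)/((8.314)(298)) = 46.73.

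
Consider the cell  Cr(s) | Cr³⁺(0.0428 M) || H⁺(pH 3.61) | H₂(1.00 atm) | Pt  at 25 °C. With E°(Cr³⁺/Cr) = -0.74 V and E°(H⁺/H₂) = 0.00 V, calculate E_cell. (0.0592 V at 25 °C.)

The hydrogen couple is the cathode, so E°_cell = 0.74 V; n = 6.
[H⁺] = 10^(−3.61) = 2.5 × 10^-4 M, and Q = [Cr³⁺]^2·P(H₂)^3 / [H⁺]^6 = 8.37 × 10^18.
E = E° − (0.0592/6) log Q = 0.74 − (0.0592/6)(18.923) = 0.553 V.

0.55 V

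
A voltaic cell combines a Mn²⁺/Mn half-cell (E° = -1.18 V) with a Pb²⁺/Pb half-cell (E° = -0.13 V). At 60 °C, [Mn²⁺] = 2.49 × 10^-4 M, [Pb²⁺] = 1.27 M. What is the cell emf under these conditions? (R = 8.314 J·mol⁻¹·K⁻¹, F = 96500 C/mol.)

1.17 V

The Pb²⁺/Pb couple has the higher reduction potential and acts as the cathode, so E°_cell = -0.13 − (-1.18) = 1.05 V.
Balancing electrons gives n = 2; the reaction quotient is Q = [Mn²⁺]/[Pb²⁺] = 1.96 × 10^-4.
E = E° − (RT/nF) ln Q = 1.05 − (8.314×333)/(2×96500) × (-8.537) = 1.050 + 0.122 = 1.172 V.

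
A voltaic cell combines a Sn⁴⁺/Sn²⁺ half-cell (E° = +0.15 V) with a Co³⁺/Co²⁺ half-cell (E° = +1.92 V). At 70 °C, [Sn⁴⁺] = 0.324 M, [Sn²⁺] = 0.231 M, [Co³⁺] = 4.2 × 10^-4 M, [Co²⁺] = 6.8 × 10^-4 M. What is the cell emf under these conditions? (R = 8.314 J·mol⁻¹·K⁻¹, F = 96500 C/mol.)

The Co³⁺/Co²⁺ couple has the higher reduction potential and acts as the cathode, so E°_cell = +1.92 − (+0.15) = 1.77 V.
Balancing electrons gives n = 2; the reaction quotient is Q = [Sn⁴⁺]·[Co²⁺]^2/([Sn²⁺]·[Co³⁺]^2) = 3.68.
E = E° − (RT/nF) ln Q = 1.77 − (8.314×343)/(2×96500) × (1.302) = 1.770 − 0.019 = 1.751 V.

1.75 V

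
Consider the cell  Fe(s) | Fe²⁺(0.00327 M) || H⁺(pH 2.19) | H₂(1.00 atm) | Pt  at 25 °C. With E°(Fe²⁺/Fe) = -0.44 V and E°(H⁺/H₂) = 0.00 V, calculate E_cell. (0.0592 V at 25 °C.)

0.38 V

The hydrogen couple is the cathode, so E°_cell = 0.44 V; n = 2.
[H⁺] = 10^(−2.19) = 0.0065 M, and Q = [Fe²⁺]·P(H₂) / [H⁺]^2 = 78.4.
E = E° − (0.0592/2) log Q = 0.44 − (0.0592/2)(1.895) = 0.384 V.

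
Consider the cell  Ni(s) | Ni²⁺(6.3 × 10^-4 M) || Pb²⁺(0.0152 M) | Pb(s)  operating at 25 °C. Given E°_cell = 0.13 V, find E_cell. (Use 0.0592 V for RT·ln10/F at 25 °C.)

Balancing electrons gives n = 2; the reaction quotient is Q = [Ni²⁺]/[Pb²⁺] = 0.0414.
At 25 °C, E = E° − (0.0592/n) log Q = 0.13 − (0.0592/2)(-1.383) = 0.130 + 0.041 = 0.171 V.

0.171 V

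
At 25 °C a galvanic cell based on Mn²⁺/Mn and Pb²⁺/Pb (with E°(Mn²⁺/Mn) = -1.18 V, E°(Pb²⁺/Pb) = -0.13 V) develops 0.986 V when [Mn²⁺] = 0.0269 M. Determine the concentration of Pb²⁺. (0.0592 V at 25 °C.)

From the Nernst equation, log Q = n(E° − E)/0.0592 = 2(1.05 − 0.986)/0.0592 = 2.162, so Q = 145.
With Q = [Mn²⁺]/[Pb²⁺] and the known concentrations, [Pb²⁺] in the denominator gives [Pb²⁺] = 1.9 × 10^-4 M.

1.9 × 10^-4 M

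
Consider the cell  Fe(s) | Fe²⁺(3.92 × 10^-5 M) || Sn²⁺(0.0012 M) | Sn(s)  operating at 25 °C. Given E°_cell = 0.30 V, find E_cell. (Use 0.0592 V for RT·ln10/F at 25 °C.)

Balancing electrons gives n = 2; the reaction quotient is Q = [Fe²⁺]/[Sn²⁺] = 0.0327.
At 25 °C, E = E° − (0.0592/n) log Q = 0.30 − (0.0592/2)(-1.486) = 0.300 + 0.044 = 0.344 V.

0.344 V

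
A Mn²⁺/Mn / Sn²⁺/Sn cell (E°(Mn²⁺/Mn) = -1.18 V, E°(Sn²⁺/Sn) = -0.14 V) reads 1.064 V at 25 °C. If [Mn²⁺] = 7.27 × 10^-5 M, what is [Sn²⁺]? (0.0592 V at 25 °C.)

From the Nernst equation, log Q = n(E° − E)/0.0592 = 2(1.04 − 1.064)/0.0592 = -0.811, so Q = 0.155.
With Q = [Mn²⁺]/[Sn²⁺] and the known concentrations, [Sn²⁺] in the denominator gives [Sn²⁺] = 4.7 × 10^-4 M.

4.7 × 10^-4 M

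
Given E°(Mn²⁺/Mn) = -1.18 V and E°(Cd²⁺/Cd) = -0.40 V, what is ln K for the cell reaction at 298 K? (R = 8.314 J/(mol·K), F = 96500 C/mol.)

ln K = 60.8

E°_cell = -0.40 − (-1.18) = 0.78 V, with n = 2 electrons transferred.
At equilibrium E = 0, so the Nernst equation gives ln K = nFE°/RT = (2)(96500)(0.78)/((8.314)(298)) = 60.76.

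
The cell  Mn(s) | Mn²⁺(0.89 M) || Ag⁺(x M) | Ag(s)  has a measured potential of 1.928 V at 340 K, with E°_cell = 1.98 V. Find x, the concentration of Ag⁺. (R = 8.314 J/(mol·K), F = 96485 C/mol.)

0.16 M

From the Nernst equation, ln Q = nF(E° − E)/RT = 2×96485×(1.98 − 1.928)/(8.314×340) = 3.550, so Q = 34.8.
With Q = [Mn²⁺]/[Ag⁺]^2 and the known concentrations, [Ag⁺]^2 in the denominator gives [Ag⁺] = 0.16 M.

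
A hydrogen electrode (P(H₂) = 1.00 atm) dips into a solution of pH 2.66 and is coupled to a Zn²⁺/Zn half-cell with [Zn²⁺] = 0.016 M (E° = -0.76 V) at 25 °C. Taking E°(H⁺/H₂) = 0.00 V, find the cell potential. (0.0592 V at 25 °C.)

The hydrogen couple is the cathode, so E°_cell = 0.76 V; n = 2.
[H⁺] = 10^(−2.66) = 0.0022 M, and Q = [Zn²⁺]·P(H₂) / [H⁺]^2 = 3340.
E = E° − (0.0592/2) log Q = 0.76 − (0.0592/2)(3.524) = 0.656 V.

0.66 V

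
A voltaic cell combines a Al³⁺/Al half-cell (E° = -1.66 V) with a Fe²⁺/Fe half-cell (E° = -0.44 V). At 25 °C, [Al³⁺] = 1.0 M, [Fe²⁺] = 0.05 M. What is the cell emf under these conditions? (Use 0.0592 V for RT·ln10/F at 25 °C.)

The Fe²⁺/Fe couple has the higher reduction potential and acts as the cathode, so E°_cell = -0.44 − (-1.66) = 1.22 V.
Balancing electrons gives n = 6; the reaction quotient is Q = [Al³⁺]^2/[Fe²⁺]^3 = 8000.
At 25 °C, E = E° − (0.0592/n) log Q = 1.22 − (0.0592/6)(3.903) = 1.220 − 0.039 = 1.181 V.

1.18 V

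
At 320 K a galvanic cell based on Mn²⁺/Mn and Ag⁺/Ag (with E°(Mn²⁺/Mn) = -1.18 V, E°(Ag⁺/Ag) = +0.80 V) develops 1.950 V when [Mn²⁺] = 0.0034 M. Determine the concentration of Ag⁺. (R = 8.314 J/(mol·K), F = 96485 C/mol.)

0.02 M

From the Nernst equation, ln Q = nF(E° − E)/RT = 2×96485×(1.98 − 1.950)/(8.314×320) = 2.176, so Q = 8.81.
With Q = [Mn²⁺]/[Ag⁺]^2 and the known concentrations, [Ag⁺]^2 in the denominator gives [Ag⁺] = 0.02 M.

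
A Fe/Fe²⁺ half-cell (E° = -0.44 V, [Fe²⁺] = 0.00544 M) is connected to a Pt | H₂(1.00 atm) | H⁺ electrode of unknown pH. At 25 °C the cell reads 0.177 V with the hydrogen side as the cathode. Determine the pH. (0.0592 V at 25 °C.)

pH = 5.57

E°_cell = 0.44 V and n = 2.
log Q = n(E° − E)/0.0592 = 2×(0.44 − 0.177)/0.0592 = 8.885.
With Q = [Fe²⁺]·P(H₂) / [H⁺]^2, solving for [H⁺] gives log[H⁺] = -5.575, so pH = 5.57.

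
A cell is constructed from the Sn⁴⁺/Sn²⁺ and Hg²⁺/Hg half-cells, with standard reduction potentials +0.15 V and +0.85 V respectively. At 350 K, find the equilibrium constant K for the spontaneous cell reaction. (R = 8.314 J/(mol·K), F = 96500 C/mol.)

E°_cell = +0.85 − (+0.15) = 0.70 V, with n = 2 electrons transferred.
At equilibrium E = 0, so the Nernst equation gives ln K = nFE°/RT = (2)(96500)(0.70)/((8.314)(350)) = 46.43.
K = e^46.43 = 1.5 × 10^20.

1.5 × 10^20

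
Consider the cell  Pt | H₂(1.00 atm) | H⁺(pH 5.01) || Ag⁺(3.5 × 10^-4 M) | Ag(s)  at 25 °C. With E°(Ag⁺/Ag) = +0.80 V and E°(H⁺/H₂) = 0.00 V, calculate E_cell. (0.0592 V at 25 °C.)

The Ag⁺/Ag couple is the cathode, so E°_cell = 0.80 V; n = 2.
[H⁺] = 10^(−5.01) = 9.8 × 10^-6 M, and Q = [H⁺]^2 / ([Ag⁺]^2·P(H₂)) = 7.8 × 10^-4.
E = E° − (0.0592/2) log Q = 0.80 − (0.0592/2)(-3.108) = 0.892 V.

0.89 V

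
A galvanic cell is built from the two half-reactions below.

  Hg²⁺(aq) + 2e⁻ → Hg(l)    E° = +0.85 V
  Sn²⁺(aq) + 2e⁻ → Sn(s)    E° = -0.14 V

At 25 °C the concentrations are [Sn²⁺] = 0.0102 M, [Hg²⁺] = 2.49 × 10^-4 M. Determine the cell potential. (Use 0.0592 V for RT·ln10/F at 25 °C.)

0.942 V

The Hg²⁺/Hg couple has the higher reduction potential and acts as the cathode, so E°_cell = +0.85 − (-0.14) = 0.99 V.
Balancing electrons gives n = 2; the reaction quotient is Q = [Sn²⁺]/[Hg²⁺] = 41.0.
At 25 °C, E = E° − (0.0592/n) log Q = 0.99 − (0.0592/2)(1.612) = 0.990 − 0.048 = 0.942 V.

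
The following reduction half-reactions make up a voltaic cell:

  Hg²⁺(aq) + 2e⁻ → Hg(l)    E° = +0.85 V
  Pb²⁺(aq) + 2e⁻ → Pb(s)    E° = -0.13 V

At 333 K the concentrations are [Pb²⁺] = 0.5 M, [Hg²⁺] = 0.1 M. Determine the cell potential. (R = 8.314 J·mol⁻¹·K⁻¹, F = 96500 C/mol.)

The Hg²⁺/Hg couple has the higher reduction potential and acts as the cathode, so E°_cell = +0.85 − (-0.13) = 0.98 V.
Balancing electrons gives n = 2; the reaction quotient is Q = [Pb²⁺]/[Hg²⁺] = 5.00.
E = E° − (RT/nF) ln Q = 0.98 − (8.314×333)/(2×96500) × (1.609) = 0.980 − 0.023 = 0.957 V.

0.957 V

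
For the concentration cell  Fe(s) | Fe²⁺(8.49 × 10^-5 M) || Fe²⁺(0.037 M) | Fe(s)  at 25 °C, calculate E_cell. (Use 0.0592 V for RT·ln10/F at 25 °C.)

0.078 V

Both half-cells are Fe²⁺/Fe, so E°_cell = 0. The concentrated side is the cathode; the cell reaction moves Fe²⁺ from high to low concentration with n = 2.
Q = [Fe²⁺]_dilute/[Fe²⁺]_conc = 8.49 × 10^-5/0.037 = 0.00229.
E = 0 − (0.0592/2) log Q = −(0.0592/2)(-2.639) = 0.0781 V.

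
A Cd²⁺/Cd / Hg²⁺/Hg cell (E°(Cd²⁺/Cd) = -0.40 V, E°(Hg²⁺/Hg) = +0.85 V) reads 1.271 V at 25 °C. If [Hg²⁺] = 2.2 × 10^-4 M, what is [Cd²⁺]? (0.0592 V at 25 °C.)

From the Nernst equation, log Q = n(E° − E)/0.0592 = 2(1.25 − 1.271)/0.0592 = -0.709, so Q = 0.195.
With Q = [Cd²⁺]/[Hg²⁺] and the known concentrations, [Cd²⁺] in the numerator gives [Cd²⁺] = 4.3 × 10^-5 M.

4.3 × 10^-5 M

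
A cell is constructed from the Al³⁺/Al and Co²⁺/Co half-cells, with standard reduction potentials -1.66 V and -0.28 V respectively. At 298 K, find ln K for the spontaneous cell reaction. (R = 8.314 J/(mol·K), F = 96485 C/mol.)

ln K = 322.5

E°_cell = -0.28 − (-1.66) = 1.38 V, with n = 6 electrons transferred.
At equilibrium E = 0, so the Nernst equation gives ln K = nFE°/RT = (6)(96485)(1.38)/((8.314)(298)) = 322.45.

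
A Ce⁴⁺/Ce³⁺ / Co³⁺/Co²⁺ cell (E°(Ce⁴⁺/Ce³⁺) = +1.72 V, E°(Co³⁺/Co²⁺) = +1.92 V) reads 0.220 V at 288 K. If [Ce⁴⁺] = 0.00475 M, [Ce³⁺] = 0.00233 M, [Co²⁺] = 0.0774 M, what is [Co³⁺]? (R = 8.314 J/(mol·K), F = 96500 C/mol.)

From the Nernst equation, ln Q = nF(E° − E)/RT = 1×96500×(0.20 − 0.220)/(8.314×288) = -0.806, so Q = 0.447.
With Q = [Ce⁴⁺]·[Co²⁺]/([Ce³⁺]·[Co³⁺]) and the known concentrations, [Co³⁺] in the denominator gives [Co³⁺] = 0.35 M.

0.35 M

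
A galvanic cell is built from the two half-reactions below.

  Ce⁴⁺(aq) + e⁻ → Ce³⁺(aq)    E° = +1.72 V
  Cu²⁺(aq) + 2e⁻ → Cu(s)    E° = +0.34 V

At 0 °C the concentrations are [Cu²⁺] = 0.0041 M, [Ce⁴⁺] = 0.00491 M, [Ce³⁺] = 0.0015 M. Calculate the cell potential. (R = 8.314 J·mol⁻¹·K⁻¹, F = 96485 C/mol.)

The Ce⁴⁺/Ce³⁺ couple has the higher reduction potential and acts as the cathode, so E°_cell = +1.72 − (+0.34) = 1.38 V.
Balancing electrons gives n = 2; the reaction quotient is Q = [Cu²⁺]·[Ce³⁺]^2/[Ce⁴⁺]^2 = 3.83 × 10^-4.
E = E° − (RT/nF) ln Q = 1.38 − (8.314×273)/(2×96485) × (-7.868) = 1.380 + 0.093 = 1.473 V.

1.47 V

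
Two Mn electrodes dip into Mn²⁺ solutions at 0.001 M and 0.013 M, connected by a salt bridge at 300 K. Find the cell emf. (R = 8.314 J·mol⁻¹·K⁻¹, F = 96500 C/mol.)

0.033 V

Both half-cells are Mn²⁺/Mn, so E°_cell = 0. The concentrated side is the cathode; the cell reaction moves Mn²⁺ from high to low concentration with n = 2.
Q = [Mn²⁺]_dilute/[Mn²⁺]_conc = 0.001/0.013 = 0.0769.
E = 0 − (RT/nF) ln Q = −((8.314×300)/(2×96500))(-2.565) = 0.0331 V.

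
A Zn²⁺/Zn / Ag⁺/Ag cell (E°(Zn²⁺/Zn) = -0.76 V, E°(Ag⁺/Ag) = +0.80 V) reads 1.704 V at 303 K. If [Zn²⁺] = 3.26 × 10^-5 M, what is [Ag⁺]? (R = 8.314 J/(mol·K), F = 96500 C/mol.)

1.4 M

From the Nernst equation, ln Q = nF(E° − E)/RT = 2×96500×(1.56 − 1.704)/(8.314×303) = -11.032, so Q = 1.62 × 10^-5.
With Q = [Zn²⁺]/[Ag⁺]^2 and the known concentrations, [Ag⁺]^2 in the denominator gives [Ag⁺] = 1.4 M.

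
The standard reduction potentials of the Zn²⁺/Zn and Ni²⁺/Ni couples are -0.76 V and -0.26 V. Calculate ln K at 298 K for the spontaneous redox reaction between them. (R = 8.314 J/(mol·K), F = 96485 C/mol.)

E°_cell = -0.26 − (-0.76) = 0.50 V, with n = 2 electrons transferred.
At equilibrium E = 0, so the Nernst equation gives ln K = nFE°/RT = (2)(96485)(0.50)/((8.314)(298)) = 38.94.

ln K = 38.9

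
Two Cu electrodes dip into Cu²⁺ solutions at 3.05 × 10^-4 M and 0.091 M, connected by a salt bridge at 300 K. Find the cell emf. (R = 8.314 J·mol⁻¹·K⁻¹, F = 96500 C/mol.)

0.074 V

Both half-cells are Cu²⁺/Cu, so E°_cell = 0. The concentrated side is the cathode; the cell reaction moves Cu²⁺ from high to low concentration with n = 2.
Q = [Cu²⁺]_dilute/[Cu²⁺]_conc = 3.05 × 10^-4/0.091 = 0.00335.
E = 0 − (RT/nF) ln Q = −((8.314×300)/(2×96500))(-5.698) = 0.0736 V.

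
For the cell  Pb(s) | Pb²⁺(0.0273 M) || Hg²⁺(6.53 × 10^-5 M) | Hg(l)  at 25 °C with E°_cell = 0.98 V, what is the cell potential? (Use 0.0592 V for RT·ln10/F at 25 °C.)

0.902 V

Balancing electrons gives n = 2; the reaction quotient is Q = [Pb²⁺]/[Hg²⁺] = 418.
At 25 °C, E = E° − (0.0592/n) log Q = 0.98 − (0.0592/2)(2.621) = 0.980 − 0.078 = 0.902 V.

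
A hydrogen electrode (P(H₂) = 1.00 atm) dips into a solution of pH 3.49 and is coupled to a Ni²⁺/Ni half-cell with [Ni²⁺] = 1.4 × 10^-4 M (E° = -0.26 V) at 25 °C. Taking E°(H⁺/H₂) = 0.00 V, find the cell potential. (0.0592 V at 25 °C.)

The hydrogen couple is the cathode, so E°_cell = 0.26 V; n = 2.
[H⁺] = 10^(−3.49) = 3.2 × 10^-4 M, and Q = [Ni²⁺]·P(H₂) / [H⁺]^2 = 1340.
E = E° − (0.0592/2) log Q = 0.26 − (0.0592/2)(3.126) = 0.167 V.

0.17 V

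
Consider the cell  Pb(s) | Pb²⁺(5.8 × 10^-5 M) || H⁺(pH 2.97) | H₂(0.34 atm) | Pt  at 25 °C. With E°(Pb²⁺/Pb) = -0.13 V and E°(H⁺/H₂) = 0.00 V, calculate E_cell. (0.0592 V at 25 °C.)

0.093 V

The hydrogen couple is the cathode, so E°_cell = 0.13 V; n = 2.
[H⁺] = 10^(−2.97) = 0.0011 M, and Q = [Pb²⁺]·P(H₂) / [H⁺]^2 = 17.2.
E = E° − (0.0592/2) log Q = 0.13 − (0.0592/2)(1.235) = 0.093 V.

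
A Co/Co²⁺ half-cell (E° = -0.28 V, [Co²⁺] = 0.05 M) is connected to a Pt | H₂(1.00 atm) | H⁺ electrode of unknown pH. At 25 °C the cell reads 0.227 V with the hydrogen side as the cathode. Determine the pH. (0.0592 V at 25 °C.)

E°_cell = 0.28 V and n = 2.
log Q = n(E° − E)/0.0592 = 2×(0.28 − 0.227)/0.0592 = 1.791.
With Q = [Co²⁺]·P(H₂) / [H⁺]^2, solving for [H⁺] gives log[H⁺] = -1.546, so pH = 1.55.

pH = 1.55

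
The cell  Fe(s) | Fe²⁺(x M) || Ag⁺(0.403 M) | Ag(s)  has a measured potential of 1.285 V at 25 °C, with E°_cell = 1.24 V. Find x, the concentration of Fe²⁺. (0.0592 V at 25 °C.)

0.0049 M

From the Nernst equation, log Q = n(E° − E)/0.0592 = 2(1.24 − 1.285)/0.0592 = -1.520, so Q = 0.0302.
With Q = [Fe²⁺]/[Ag⁺]^2 and the known concentrations, [Fe²⁺] in the numerator gives [Fe²⁺] = 0.0049 M.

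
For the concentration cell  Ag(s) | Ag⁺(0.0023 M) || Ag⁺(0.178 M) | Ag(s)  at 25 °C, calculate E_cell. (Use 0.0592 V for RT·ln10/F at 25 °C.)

0.11 V

Both half-cells are Ag⁺/Ag, so E°_cell = 0. The concentrated side is the cathode; the cell reaction moves Ag⁺ from high to low concentration with n = 1.
Q = [Ag⁺]_dilute/[Ag⁺]_conc = 0.0023/0.178 = 0.0129.
E = 0 − (0.0592/1) log Q = −(0.0592/1)(-1.889) = 0.1118 V.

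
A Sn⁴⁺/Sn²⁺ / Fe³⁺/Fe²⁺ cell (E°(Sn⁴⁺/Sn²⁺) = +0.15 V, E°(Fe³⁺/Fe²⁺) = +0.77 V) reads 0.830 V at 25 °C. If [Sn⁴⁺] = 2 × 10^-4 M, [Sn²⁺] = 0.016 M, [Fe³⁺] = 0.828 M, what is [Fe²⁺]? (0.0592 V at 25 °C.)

From the Nernst equation, log Q = n(E° − E)/0.0592 = 2(0.62 − 0.830)/0.0592 = -7.095, so Q = 8.04 × 10^-8.
With Q = [Sn⁴⁺]·[Fe²⁺]^2/([Sn²⁺]·[Fe³⁺]^2) and the known concentrations, [Fe²⁺]^2 in the numerator gives [Fe²⁺] = 0.0021 M.

0.0021 M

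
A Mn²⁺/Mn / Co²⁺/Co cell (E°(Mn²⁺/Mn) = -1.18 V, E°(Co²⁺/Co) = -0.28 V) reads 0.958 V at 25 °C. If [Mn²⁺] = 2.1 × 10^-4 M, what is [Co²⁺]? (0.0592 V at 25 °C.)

0.019 M

From the Nernst equation, log Q = n(E° − E)/0.0592 = 2(0.90 − 0.958)/0.0592 = -1.959, so Q = 0.0110.
With Q = [Mn²⁺]/[Co²⁺] and the known concentrations, [Co²⁺] in the denominator gives [Co²⁺] = 0.019 M.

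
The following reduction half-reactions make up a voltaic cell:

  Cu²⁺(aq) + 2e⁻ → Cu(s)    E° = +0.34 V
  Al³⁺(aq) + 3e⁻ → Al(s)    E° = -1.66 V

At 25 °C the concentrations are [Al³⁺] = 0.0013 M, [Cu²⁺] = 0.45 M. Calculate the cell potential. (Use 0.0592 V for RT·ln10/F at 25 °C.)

The Cu²⁺/Cu couple has the higher reduction potential and acts as the cathode, so E°_cell = +0.34 − (-1.66) = 2.00 V.
Balancing electrons gives n = 6; the reaction quotient is Q = [Al³⁺]^2/[Cu²⁺]^3 = 1.85 × 10^-5.
At 25 °C, E = E° − (0.0592/n) log Q = 2.00 − (0.0592/6)(-4.732) = 2.000 + 0.047 = 2.047 V.

2.05 V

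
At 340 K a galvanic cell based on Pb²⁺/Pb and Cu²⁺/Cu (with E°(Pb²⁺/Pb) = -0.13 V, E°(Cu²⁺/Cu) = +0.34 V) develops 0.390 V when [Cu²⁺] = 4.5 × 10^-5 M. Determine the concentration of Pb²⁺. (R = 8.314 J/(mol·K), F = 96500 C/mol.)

0.011 M

From the Nernst equation, ln Q = nF(E° − E)/RT = 2×96500×(0.47 − 0.390)/(8.314×340) = 5.462, so Q = 236.
With Q = [Pb²⁺]/[Cu²⁺] and the known concentrations, [Pb²⁺] in the numerator gives [Pb²⁺] = 0.011 M.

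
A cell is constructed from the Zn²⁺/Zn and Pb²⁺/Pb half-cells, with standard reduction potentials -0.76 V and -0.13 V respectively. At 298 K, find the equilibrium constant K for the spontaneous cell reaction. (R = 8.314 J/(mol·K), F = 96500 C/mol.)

E°_cell = -0.13 − (-0.76) = 0.63 V, with n = 2 electrons transferred.
At equilibrium E = 0, so the Nernst equation gives ln K = nFE°/RT = (2)(96500)(0.63)/((8.314)(298)) = 49.08.
K = e^49.08 = 2.1 × 10^21.

2.1 × 10^21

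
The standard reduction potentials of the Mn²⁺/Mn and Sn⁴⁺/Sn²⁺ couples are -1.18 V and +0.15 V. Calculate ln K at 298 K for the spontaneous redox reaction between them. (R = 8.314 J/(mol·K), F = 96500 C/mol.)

E°_cell = +0.15 − (-1.18) = 1.33 V, with n = 2 electrons transferred.
At equilibrium E = 0, so the Nernst equation gives ln K = nFE°/RT = (2)(96500)(1.33)/((8.314)(298)) = 103.61.

ln K = 103.6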